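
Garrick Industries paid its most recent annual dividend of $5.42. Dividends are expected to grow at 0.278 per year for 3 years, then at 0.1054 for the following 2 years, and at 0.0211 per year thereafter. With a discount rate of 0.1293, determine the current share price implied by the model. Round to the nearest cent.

Three-stage DDM. Project D₁…D_5; terminal Gordon value at t=5 with g = 0.0211; discount at r = 0.1293.
D_1 = 6.9268
D_2 = 8.8524
D_3 = 11.3134
D_4 = 12.5058
D_5 = 13.8239
TV_5 = 14.1156/(0.1293−0.0211) = 130.4583
P₀ = Σ Dₜ/(1+r)ᵗ + TV_5/(1+r)^5 = 107.1730

$107.17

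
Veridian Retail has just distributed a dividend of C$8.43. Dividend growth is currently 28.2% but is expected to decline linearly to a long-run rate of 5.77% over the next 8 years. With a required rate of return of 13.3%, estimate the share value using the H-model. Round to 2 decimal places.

H-model: P₀ = D₀[(1+g_L) + H(g_S−g_L)]/(r−g_L), with H = 8/2 = 4.
P₀ = 8.43 × [(1+0.0577) + 4×(0.282−0.0577)] / (0.133−0.0577)
   = 8.43 × 1.9549 / 0.0753 = 218.8553

C$218.86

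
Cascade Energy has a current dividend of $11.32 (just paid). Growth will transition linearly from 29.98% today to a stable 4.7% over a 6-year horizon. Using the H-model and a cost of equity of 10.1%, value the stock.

H-model: P₀ = D₀[(1+g_L) + H(g_S−g_L)]/(r−g_L), with H = 6/2 = 3.
P₀ = 11.32 × [(1+0.047) + 3×(0.2998−0.047)] / (0.101−0.047)
   = 11.32 × 1.8054 / 0.054 = 378.4653

$378.47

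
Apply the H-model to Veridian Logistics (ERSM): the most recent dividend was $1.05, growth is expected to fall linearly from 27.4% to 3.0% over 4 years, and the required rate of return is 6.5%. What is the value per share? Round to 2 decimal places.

H-model: P₀ = D₀[(1+g_L) + H(g_S−g_L)]/(r−g_L), with H = 4/2 = 2.
P₀ = 1.05 × [(1+0.03) + 2×(0.274−0.03)] / (0.065−0.03)
   = 1.05 × 1.5180 / 0.035 = 45.5400

$45.54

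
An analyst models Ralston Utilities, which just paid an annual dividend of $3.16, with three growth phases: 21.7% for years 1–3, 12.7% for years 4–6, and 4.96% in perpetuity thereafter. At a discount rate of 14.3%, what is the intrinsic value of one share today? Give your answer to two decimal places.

$62.98

Three-stage DDM. Project D₁…D_6; terminal Gordon value at t=6 with g = 0.0496; discount at r = 0.143.
D_1 = 3.8457
D_2 = 4.6802
D_3 = 5.6959
D_4 = 6.4192
D_5 = 7.2345
D_6 = 8.1532
TV_6 = 8.5576/(0.143−0.0496) = 91.6236
P₀ = Σ Dₜ/(1+r)ᵗ + TV_6/(1+r)^6 = 62.9764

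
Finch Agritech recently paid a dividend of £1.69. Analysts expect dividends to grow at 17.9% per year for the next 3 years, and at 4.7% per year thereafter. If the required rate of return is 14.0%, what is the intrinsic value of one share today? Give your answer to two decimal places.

£26.47

Two-stage DDM. Project D₁…D_3 at 0.179, terminal growth 0.047, discount at r = 0.14.
D_1 = 1.9925
D_2 = 2.3492
D_3 = 2.7697
Terminal value at t=3: TV = D_4/(r−g) = 2.8998/(0.14−0.047) = 31.1811
P₀ = 1.9925/(1+0.14)^1 + 2.3492/(1+0.14)^2 + 2.7697/(1+0.14)^3 + 31.1811/(1+0.14)^3 = 26.4712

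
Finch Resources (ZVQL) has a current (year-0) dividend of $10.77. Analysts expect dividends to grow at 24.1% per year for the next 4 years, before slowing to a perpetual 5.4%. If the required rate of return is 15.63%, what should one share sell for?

$198.79

Two-stage DDM. Project D₁…D_4 at 0.241, terminal growth 0.054, discount at r = 0.1563.
D_1 = 13.3656
D_2 = 16.5867
D_3 = 20.5841
D_4 = 25.5448
Terminal value at t=4: TV = D_5/(r−g) = 26.9242/(0.1563−0.054) = 263.1890
P₀ = 13.3656/(1+0.1563)^1 + 16.5867/(1+0.1563)^2 + 20.5841/(1+0.1563)^3 + 25.5448/(1+0.1563)^4 + 263.1890/(1+0.1563)^4 = 198.7949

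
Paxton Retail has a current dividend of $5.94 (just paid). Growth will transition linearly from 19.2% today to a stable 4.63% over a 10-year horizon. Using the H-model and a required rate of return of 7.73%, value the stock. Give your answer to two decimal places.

H-model: P₀ = D₀[(1+g_L) + H(g_S−g_L)]/(r−g_L), with H = 10/2 = 5.
P₀ = 5.94 × [(1+0.0463) + 5×(0.192−0.0463)] / (0.0773−0.0463)
   = 5.94 × 1.7748 / 0.031 = 340.0746

$340.07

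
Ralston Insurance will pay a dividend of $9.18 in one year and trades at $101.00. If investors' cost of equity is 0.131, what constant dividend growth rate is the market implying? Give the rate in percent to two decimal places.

From P₀ = D₁/(r − g), the implied growth is g = r − D₁/P₀.
g = 0.131 − 9.18/101.00 = 0.131 − 0.09089 = 0.04011

4.01%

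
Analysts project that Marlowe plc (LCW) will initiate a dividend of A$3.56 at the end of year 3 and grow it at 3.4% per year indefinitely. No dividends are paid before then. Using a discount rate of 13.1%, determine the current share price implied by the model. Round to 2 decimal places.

Deferred-dividend DDM. At t=2 the remaining stream is a growing perpetuity with first payment D_3 = 3.56.
V_2 = D_3/(r−g) = 3.56/(0.131−0.034) = 36.7010
P₀ = V_2/(1+r)^2 = 36.7010/(1+0.131)^2 = 28.6915

A$28.69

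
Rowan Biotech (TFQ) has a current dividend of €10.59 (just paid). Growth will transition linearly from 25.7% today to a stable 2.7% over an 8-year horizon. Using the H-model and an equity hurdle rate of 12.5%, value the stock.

€210.40

H-model: P₀ = D₀[(1+g_L) + H(g_S−g_L)]/(r−g_L), with H = 8/2 = 4.
P₀ = 10.59 × [(1+0.027) + 4×(0.257−0.027)] / (0.125−0.027)
   = 10.59 × 1.9470 / 0.098 = 210.3952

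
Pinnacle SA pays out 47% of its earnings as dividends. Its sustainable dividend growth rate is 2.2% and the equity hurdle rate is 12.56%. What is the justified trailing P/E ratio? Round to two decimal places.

Justified trailing P/E = b(1+g)/(r−g) = 0.47×(1+0.022)/(0.1256−0.022) = 4.6365

4.64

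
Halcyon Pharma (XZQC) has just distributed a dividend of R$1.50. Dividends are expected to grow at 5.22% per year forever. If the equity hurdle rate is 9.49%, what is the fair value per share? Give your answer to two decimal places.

Gordon growth model: P₀ = D₁/(r − g). D₁ = 1.50 × (1 + 0.0522) = 1.5783.
P₀ = 1.5783 / (0.0949 − 0.0522) = 1.5783 / 0.0427 = 36.9625

R$36.96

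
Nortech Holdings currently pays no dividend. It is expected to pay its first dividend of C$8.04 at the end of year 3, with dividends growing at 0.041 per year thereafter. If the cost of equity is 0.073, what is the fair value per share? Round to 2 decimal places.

C$218.23

Deferred-dividend DDM. At t=2 the remaining stream is a growing perpetuity with first payment D_3 = 8.04.
V_2 = D_3/(r−g) = 8.04/(0.073−0.041) = 251.2500
P₀ = V_2/(1+r)^2 = 251.2500/(1+0.073)^2 = 218.2261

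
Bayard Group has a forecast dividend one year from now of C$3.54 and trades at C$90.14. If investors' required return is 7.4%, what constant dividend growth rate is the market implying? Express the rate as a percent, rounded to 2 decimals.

From P₀ = D₁/(r − g), the implied growth is g = r − D₁/P₀.
g = 0.074 − 3.54/90.14 = 0.074 − 0.03927 = 0.03473

3.47%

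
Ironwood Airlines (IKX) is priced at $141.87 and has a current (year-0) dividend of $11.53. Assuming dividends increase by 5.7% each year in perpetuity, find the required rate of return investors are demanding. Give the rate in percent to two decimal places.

14.29%

Rearranging the constant-growth DDM: r = D₁/P₀ + g.
D₁ = 11.53 × (1 + 0.057) = 12.1872.
r = 12.1872 / 141.87 + 0.057 = 0.08590 + 0.057 = 0.14290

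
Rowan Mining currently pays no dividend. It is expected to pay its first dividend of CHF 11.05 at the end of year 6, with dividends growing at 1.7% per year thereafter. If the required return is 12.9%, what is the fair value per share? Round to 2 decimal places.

Deferred-dividend DDM. At t=5 the remaining stream is a growing perpetuity with first payment D_6 = 11.05.
V_5 = D_6/(r−g) = 11.05/(0.129−0.017) = 98.6607
P₀ = V_5/(1+r)^5 = 98.6607/(1+0.129)^5 = 53.7867

CHF 53.79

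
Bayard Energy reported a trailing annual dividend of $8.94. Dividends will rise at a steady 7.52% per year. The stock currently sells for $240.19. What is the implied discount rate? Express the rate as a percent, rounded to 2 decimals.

11.52%

Rearranging the constant-growth DDM: r = D₁/P₀ + g.
D₁ = 8.94 × (1 + 0.0752) = 9.6123.
r = 9.6123 / 240.19 + 0.0752 = 0.04002 + 0.0752 = 0.11522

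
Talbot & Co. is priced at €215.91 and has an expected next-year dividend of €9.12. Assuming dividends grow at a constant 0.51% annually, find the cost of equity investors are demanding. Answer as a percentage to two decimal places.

4.73%

Rearranging the constant-growth DDM: r = D₁/P₀ + g.
r = 9.1200 / 215.91 + 0.0051 = 0.04224 + 0.0051 = 0.04734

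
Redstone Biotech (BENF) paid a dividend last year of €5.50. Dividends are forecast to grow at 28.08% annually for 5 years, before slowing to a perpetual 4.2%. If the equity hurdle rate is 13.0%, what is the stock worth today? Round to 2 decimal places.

Two-stage DDM. Project D₁…D_5 at 0.2808, terminal growth 0.042, discount at r = 0.13.
D_1 = 7.0444
D_2 = 9.0225
D_3 = 11.5560
D_4 = 14.8009
D_5 = 18.9570
Terminal value at t=5: TV = D_6/(r−g) = 19.7532/(0.13−0.042) = 224.4679
P₀ = 7.0444/(1+0.13)^1 + 9.0225/(1+0.13)^2 + 11.5560/(1+0.13)^3 + 14.8009/(1+0.13)^4 + 18.9570/(1+0.13)^5 + 224.4679/(1+0.13)^5 = 162.5077

€162.51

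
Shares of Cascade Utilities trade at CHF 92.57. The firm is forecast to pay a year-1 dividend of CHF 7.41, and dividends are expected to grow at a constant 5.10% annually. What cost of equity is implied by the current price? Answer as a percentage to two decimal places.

Rearranging the constant-growth DDM: r = D₁/P₀ + g.
r = 7.4100 / 92.57 + 0.051 = 0.08005 + 0.051 = 0.13105

13.10%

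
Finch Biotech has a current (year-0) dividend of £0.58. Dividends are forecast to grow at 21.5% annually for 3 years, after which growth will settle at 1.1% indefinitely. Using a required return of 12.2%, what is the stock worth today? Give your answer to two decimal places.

Two-stage DDM. Project D₁…D_3 at 0.215, terminal growth 0.011, discount at r = 0.122.
D_1 = 0.7047
D_2 = 0.8562
D_3 = 1.0403
Terminal value at t=3: TV = D_4/(r−g) = 1.0517/(0.122−0.011) = 9.4751
P₀ = 0.7047/(1+0.122)^1 + 0.8562/(1+0.122)^2 + 1.0403/(1+0.122)^3 + 9.4751/(1+0.122)^3 = 8.7529

£8.75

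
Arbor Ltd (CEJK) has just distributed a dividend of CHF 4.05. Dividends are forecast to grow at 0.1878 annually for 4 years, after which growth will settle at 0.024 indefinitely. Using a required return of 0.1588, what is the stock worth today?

CHF 51.20

Two-stage DDM. Project D₁…D_4 at 0.1878, terminal growth 0.024, discount at r = 0.1588.
D_1 = 4.8106
D_2 = 5.7140
D_3 = 6.7871
D_4 = 8.0617
Terminal value at t=4: TV = D_5/(r−g) = 8.2552/(0.1588−0.024) = 61.2404
P₀ = 4.8106/(1+0.1588)^1 + 5.7140/(1+0.1588)^2 + 6.7871/(1+0.1588)^3 + 8.0617/(1+0.1588)^4 + 61.2404/(1+0.1588)^4 = 51.2021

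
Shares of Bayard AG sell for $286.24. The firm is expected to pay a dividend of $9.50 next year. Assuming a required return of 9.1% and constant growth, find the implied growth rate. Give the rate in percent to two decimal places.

5.78%

From P₀ = D₁/(r − g), the implied growth is g = r − D₁/P₀.
g = 0.091 − 9.50/286.24 = 0.091 − 0.03319 = 0.05781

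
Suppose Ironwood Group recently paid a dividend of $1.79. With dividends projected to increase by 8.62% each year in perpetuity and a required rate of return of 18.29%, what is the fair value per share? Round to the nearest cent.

$20.11

Gordon growth model: P₀ = D₁/(r − g). D₁ = 1.79 × (1 + 0.0862) = 1.9443.
P₀ = 1.9443 / (0.1829 − 0.0862) = 1.9443 / 0.0967 = 20.1065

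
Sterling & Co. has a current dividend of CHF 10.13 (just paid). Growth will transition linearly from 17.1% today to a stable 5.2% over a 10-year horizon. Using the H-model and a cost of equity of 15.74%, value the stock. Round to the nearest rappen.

H-model: P₀ = D₀[(1+g_L) + H(g_S−g_L)]/(r−g_L), with H = 10/2 = 5.
P₀ = 10.13 × [(1+0.052) + 5×(0.171−0.052)] / (0.1574−0.052)
   = 10.13 × 1.6470 / 0.1054 = 158.2933

CHF 158.29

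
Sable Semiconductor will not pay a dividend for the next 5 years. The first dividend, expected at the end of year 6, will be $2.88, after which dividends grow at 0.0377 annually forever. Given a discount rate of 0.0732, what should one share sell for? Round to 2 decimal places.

$56.99

Deferred-dividend DDM. At t=5 the remaining stream is a growing perpetuity with first payment D_6 = 2.88.
V_5 = D_6/(r−g) = 2.88/(0.0732−0.0377) = 81.1268
P₀ = V_5/(1+r)^5 = 81.1268/(1+0.0732)^5 = 56.9850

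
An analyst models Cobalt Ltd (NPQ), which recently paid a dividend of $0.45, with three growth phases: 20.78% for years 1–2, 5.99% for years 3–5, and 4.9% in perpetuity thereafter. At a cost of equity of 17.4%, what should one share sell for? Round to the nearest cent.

Three-stage DDM. Project D₁…D_5; terminal Gordon value at t=5 with g = 0.049; discount at r = 0.174.
D_1 = 0.5435
D_2 = 0.6565
D_3 = 0.6958
D_4 = 0.7374
D_5 = 0.7816
TV_5 = 0.8199/(0.174−0.049) = 6.5594
P₀ = Σ Dₜ/(1+r)ᵗ + TV_5/(1+r)^5 = 5.0491

$5.05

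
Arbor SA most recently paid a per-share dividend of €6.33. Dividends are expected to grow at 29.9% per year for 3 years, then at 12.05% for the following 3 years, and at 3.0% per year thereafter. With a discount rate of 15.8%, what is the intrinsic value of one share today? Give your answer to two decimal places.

€114.25

Three-stage DDM. Project D₁…D_6; terminal Gordon value at t=6 with g = 0.03; discount at r = 0.158.
D_1 = 8.2227
D_2 = 10.6812
D_3 = 13.8749
D_4 = 15.5469
D_5 = 17.4203
D_6 = 19.5194
TV_6 = 20.1050/(0.158−0.03) = 157.0703
P₀ = Σ Dₜ/(1+r)ᵗ + TV_6/(1+r)^6 = 114.2473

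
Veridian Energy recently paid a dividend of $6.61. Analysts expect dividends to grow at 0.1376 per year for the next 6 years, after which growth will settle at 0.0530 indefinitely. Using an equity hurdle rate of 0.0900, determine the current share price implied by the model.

$289.29

Two-stage DDM. Project D₁…D_6 at 0.1376, terminal growth 0.053, discount at r = 0.09.
D_1 = 7.5195
D_2 = 8.5542
D_3 = 9.7313
D_4 = 11.0703
D_5 = 12.5936
D_6 = 14.3265
Terminal value at t=6: TV = D_7/(r−g) = 15.0858/(0.09−0.053) = 407.7234
P₀ = 7.5195/(1+0.09)^1 + 8.5542/(1+0.09)^2 + 9.7313/(1+0.09)^3 + 11.0703/(1+0.09)^4 + 12.5936/(1+0.09)^5 + 14.3265/(1+0.09)^6 + 407.7234/(1+0.09)^6 = 289.2949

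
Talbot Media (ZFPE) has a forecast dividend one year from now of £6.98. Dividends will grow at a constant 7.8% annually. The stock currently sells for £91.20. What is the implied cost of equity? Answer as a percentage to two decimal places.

Rearranging the constant-growth DDM: r = D₁/P₀ + g.
r = 6.9800 / 91.20 + 0.078 = 0.07654 + 0.078 = 0.15454

15.45%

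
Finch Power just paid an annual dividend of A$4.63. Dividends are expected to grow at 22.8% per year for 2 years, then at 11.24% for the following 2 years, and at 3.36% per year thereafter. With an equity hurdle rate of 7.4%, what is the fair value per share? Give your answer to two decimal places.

A$190.24

Three-stage DDM. Project D₁…D_4; terminal Gordon value at t=4 with g = 0.0336; discount at r = 0.074.
D_1 = 5.6856
D_2 = 6.9820
D_3 = 7.7667
D_4 = 8.6397
TV_4 = 8.9300/(0.074−0.0336) = 221.0400
P₀ = Σ Dₜ/(1+r)ᵗ + TV_4/(1+r)^4 = 190.2420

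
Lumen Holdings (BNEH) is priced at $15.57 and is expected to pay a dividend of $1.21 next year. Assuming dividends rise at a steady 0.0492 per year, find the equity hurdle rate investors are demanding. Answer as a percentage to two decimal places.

12.69%

Rearranging the constant-growth DDM: r = D₁/P₀ + g.
r = 1.2100 / 15.57 + 0.0492 = 0.07771 + 0.0492 = 0.12691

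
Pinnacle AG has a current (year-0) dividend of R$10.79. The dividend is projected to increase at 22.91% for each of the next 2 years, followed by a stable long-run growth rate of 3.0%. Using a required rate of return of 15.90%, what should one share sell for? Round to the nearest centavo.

R$120.47

Two-stage DDM. Project D₁…D_2 at 0.2291, terminal growth 0.03, discount at r = 0.159.
D_1 = 13.2620
D_2 = 16.3003
Terminal value at t=2: TV = D_3/(r−g) = 16.7893/(0.159−0.03) = 130.1498
P₀ = 13.2620/(1+0.159)^1 + 16.3003/(1+0.159)^2 + 130.1498/(1+0.159)^2 = 120.4668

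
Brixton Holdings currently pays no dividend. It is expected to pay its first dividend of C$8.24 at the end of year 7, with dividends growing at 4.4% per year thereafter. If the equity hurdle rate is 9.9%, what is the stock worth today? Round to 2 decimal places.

Deferred-dividend DDM. At t=6 the remaining stream is a growing perpetuity with first payment D_7 = 8.24.
V_6 = D_7/(r−g) = 8.24/(0.099−0.044) = 149.8182
P₀ = V_6/(1+r)^6 = 149.8182/(1+0.099)^6 = 85.0312

C$85.03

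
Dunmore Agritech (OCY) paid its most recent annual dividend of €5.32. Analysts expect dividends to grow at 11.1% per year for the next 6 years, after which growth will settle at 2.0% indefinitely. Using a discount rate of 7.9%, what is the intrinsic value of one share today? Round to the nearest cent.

Two-stage DDM. Project D₁…D_6 at 0.111, terminal growth 0.02, discount at r = 0.079.
D_1 = 5.9105
D_2 = 6.5666
D_3 = 7.2955
D_4 = 8.1053
D_5 = 9.0050
D_6 = 10.0045
Terminal value at t=6: TV = D_7/(r−g) = 10.2046/(0.079−0.02) = 172.9594
P₀ = 5.9105/(1+0.079)^1 + 6.5666/(1+0.079)^2 + 7.2955/(1+0.079)^3 + 8.1053/(1+0.079)^4 + 9.0050/(1+0.079)^5 + 10.0045/(1+0.079)^6 + 172.9594/(1+0.079)^6 = 145.0032

€145.00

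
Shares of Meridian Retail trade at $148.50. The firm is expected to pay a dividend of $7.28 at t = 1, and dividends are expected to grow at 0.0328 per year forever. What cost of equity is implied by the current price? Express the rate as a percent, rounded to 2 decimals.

8.18%

Rearranging the constant-growth DDM: r = D₁/P₀ + g.
r = 7.2800 / 148.50 + 0.0328 = 0.04902 + 0.0328 = 0.08182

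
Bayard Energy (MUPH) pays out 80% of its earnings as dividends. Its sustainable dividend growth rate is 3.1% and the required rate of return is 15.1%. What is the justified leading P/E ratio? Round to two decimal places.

Justified leading P/E = b/(r−g) = 0.80/(0.151−0.031) = 6.6667

6.67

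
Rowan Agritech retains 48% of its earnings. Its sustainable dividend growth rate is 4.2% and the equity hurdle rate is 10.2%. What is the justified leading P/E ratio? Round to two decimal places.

Payout ratio b = 1 − 0.48 = 0.52.
Justified leading P/E = b/(r−g) = 0.52/(0.102−0.042) = 8.6667

8.67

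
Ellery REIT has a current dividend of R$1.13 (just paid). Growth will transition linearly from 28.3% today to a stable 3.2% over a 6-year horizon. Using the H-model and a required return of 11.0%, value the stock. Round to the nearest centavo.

R$25.86

H-model: P₀ = D₀[(1+g_L) + H(g_S−g_L)]/(r−g_L), with H = 6/2 = 3.
P₀ = 1.13 × [(1+0.032) + 3×(0.283−0.032)] / (0.11−0.032)
   = 1.13 × 1.7850 / 0.078 = 25.8596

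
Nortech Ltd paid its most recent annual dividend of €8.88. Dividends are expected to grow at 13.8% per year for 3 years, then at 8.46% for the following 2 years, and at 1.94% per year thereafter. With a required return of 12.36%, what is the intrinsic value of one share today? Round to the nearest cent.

€128.93

Three-stage DDM. Project D₁…D_5; terminal Gordon value at t=5 with g = 0.0194; discount at r = 0.1236.
D_1 = 10.1054
D_2 = 11.5000
D_3 = 13.0870
D_4 = 14.1941
D_5 = 15.3950
TV_5 = 15.6936/(0.1236−0.0194) = 150.6107
P₀ = Σ Dₜ/(1+r)ᵗ + TV_5/(1+r)^5 = 128.9310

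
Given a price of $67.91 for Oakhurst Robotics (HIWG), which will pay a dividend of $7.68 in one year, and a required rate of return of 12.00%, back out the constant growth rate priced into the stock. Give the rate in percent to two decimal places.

From P₀ = D₁/(r − g), the implied growth is g = r − D₁/P₀.
g = 0.12 − 7.68/67.91 = 0.12 − 0.11309 = 0.00691

0.69%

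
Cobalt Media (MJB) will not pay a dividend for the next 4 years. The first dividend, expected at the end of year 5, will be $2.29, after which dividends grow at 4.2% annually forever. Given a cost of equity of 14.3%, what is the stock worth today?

Deferred-dividend DDM. At t=4 the remaining stream is a growing perpetuity with first payment D_5 = 2.29.
V_4 = D_5/(r−g) = 2.29/(0.143−0.042) = 22.6733
P₀ = V_4/(1+r)^4 = 22.6733/(1+0.143)^4 = 13.2840

$13.28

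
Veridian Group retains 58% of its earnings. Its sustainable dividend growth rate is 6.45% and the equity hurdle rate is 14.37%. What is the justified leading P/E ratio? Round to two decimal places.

5.30

Payout ratio b = 1 − 0.58 = 0.42.
Justified leading P/E = b/(r−g) = 0.42/(0.1437−0.0645) = 5.3030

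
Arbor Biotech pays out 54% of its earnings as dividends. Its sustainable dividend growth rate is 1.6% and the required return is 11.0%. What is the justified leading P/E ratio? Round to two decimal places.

5.74

Justified leading P/E = b/(r−g) = 0.54/(0.11−0.016) = 5.7447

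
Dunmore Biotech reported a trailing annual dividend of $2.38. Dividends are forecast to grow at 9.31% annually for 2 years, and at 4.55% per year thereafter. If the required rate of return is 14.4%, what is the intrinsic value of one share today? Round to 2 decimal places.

Two-stage DDM. Project D₁…D_2 at 0.0931, terminal growth 0.0455, discount at r = 0.144.
D_1 = 2.6016
D_2 = 2.8438
Terminal value at t=2: TV = D_3/(r−g) = 2.9732/(0.144−0.0455) = 30.1845
P₀ = 2.6016/(1+0.144)^1 + 2.8438/(1+0.144)^2 + 30.1845/(1+0.144)^2 = 27.5109

$27.51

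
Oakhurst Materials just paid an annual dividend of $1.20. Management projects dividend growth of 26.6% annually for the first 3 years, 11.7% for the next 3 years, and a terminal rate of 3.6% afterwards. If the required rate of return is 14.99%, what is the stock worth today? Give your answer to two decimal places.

Three-stage DDM. Project D₁…D_6; terminal Gordon value at t=6 with g = 0.036; discount at r = 0.1499.
D_1 = 1.5192
D_2 = 1.9233
D_3 = 2.4349
D_4 = 2.7198
D_5 = 3.0380
D_6 = 3.3935
TV_6 = 3.5156/(0.1499−0.036) = 30.8658
P₀ = Σ Dₜ/(1+r)ᵗ + TV_6/(1+r)^6 = 22.2628

$22.26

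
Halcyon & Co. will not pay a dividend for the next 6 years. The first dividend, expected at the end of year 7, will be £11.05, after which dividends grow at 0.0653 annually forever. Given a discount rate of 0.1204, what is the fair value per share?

Deferred-dividend DDM. At t=6 the remaining stream is a growing perpetuity with first payment D_7 = 11.05.
V_6 = D_7/(r−g) = 11.05/(0.1204−0.0653) = 200.5445
P₀ = V_6/(1+r)^6 = 200.5445/(1+0.1204)^6 = 101.3846

£101.38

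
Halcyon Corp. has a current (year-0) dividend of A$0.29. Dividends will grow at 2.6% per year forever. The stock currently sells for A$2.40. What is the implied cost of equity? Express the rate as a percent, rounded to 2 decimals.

Rearranging the constant-growth DDM: r = D₁/P₀ + g.
D₁ = 0.29 × (1 + 0.026) = 0.2975.
r = 0.2975 / 2.40 + 0.026 = 0.12397 + 0.026 = 0.14997

15.00%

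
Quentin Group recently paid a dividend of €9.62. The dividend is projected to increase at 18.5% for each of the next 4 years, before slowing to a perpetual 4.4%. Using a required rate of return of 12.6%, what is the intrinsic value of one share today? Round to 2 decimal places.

Two-stage DDM. Project D₁…D_4 at 0.185, terminal growth 0.044, discount at r = 0.126.
D_1 = 11.3997
D_2 = 13.5086
D_3 = 16.0077
D_4 = 18.9692
Terminal value at t=4: TV = D_5/(r−g) = 19.8038/(0.126−0.044) = 241.5100
P₀ = 11.3997/(1+0.126)^1 + 13.5086/(1+0.126)^2 + 16.0077/(1+0.126)^3 + 18.9692/(1+0.126)^4 + 241.5100/(1+0.126)^4 = 194.0304

€194.03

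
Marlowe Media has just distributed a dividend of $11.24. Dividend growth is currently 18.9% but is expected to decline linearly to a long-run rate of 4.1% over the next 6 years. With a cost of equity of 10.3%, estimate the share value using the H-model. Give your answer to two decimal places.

$269.22

H-model: P₀ = D₀[(1+g_L) + H(g_S−g_L)]/(r−g_L), with H = 6/2 = 3.
P₀ = 11.24 × [(1+0.041) + 3×(0.189−0.041)] / (0.103−0.041)
   = 11.24 × 1.4850 / 0.062 = 269.2161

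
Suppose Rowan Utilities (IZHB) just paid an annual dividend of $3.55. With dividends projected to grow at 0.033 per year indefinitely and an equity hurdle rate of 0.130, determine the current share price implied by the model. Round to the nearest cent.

Gordon growth model: P₀ = D₁/(r − g). D₁ = 3.55 × (1 + 0.033) = 3.6671.
P₀ = 3.6671 / (0.13 − 0.033) = 3.6671 / 0.097 = 37.8057

$37.81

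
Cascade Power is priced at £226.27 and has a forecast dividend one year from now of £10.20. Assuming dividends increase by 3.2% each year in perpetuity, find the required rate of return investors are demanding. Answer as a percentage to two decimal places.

Rearranging the constant-growth DDM: r = D₁/P₀ + g.
r = 10.2000 / 226.27 + 0.032 = 0.04508 + 0.032 = 0.07708

7.71%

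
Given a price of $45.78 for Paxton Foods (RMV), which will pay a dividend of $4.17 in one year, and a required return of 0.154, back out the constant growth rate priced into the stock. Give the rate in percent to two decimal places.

6.29%

From P₀ = D₁/(r − g), the implied growth is g = r − D₁/P₀.
g = 0.154 − 4.17/45.78 = 0.154 − 0.09109 = 0.06291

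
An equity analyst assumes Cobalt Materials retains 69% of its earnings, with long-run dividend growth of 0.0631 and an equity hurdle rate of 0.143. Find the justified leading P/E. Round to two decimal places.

Payout ratio b = 1 − 0.69 = 0.31.
Justified leading P/E = b/(r−g) = 0.31/(0.143−0.0631) = 3.8798

3.88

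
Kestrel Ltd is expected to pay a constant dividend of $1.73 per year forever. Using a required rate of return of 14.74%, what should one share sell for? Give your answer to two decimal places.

Zero-growth DDM (perpetuity): P₀ = D/r = 1.73 / 0.1474 = 11.7368

$11.74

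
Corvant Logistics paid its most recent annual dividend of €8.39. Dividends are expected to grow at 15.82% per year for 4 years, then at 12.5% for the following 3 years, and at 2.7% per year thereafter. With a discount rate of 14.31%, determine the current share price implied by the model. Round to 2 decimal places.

€134.94

Three-stage DDM. Project D₁…D_7; terminal Gordon value at t=7 with g = 0.027; discount at r = 0.1431.
D_1 = 9.7173
D_2 = 11.2546
D_3 = 13.0350
D_4 = 15.0972
D_5 = 16.9843
D_6 = 19.1074
D_7 = 21.4958
TV_7 = 22.0762/(0.1431−0.027) = 190.1481
P₀ = Σ Dₜ/(1+r)ᵗ + TV_7/(1+r)^7 = 134.9378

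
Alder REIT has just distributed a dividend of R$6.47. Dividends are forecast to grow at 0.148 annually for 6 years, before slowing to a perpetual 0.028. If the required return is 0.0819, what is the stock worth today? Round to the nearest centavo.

R$224.15

Two-stage DDM. Project D₁…D_6 at 0.148, terminal growth 0.028, discount at r = 0.0819.
D_1 = 7.4276
D_2 = 8.5268
D_3 = 9.7888
D_4 = 11.2376
D_5 = 12.9007
D_6 = 14.8100
Terminal value at t=6: TV = D_7/(r−g) = 15.2247/(0.0819−0.028) = 282.4620
P₀ = 7.4276/(1+0.0819)^1 + 8.5268/(1+0.0819)^2 + 9.7888/(1+0.0819)^3 + 11.2376/(1+0.0819)^4 + 12.9007/(1+0.0819)^5 + 14.8100/(1+0.0819)^6 + 282.4620/(1+0.0819)^6 = 224.1516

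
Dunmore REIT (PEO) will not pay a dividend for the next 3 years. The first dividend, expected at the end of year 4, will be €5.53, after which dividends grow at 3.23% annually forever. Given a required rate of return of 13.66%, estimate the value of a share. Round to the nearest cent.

€36.11

Deferred-dividend DDM. At t=3 the remaining stream is a growing perpetuity with first payment D_4 = 5.53.
V_3 = D_4/(r−g) = 5.53/(0.1366−0.0323) = 53.0201
P₀ = V_3/(1+r)^3 = 53.0201/(1+0.1366)^3 = 36.1092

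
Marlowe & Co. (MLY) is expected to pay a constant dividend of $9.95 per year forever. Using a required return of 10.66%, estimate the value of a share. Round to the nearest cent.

$93.34

Zero-growth DDM (perpetuity): P₀ = D/r = 9.95 / 0.1066 = 93.3396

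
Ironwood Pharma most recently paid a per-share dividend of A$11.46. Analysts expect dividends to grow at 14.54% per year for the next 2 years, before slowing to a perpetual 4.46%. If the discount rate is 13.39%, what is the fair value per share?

Two-stage DDM. Project D₁…D_2 at 0.1454, terminal growth 0.0446, discount at r = 0.1339.
D_1 = 13.1263
D_2 = 15.0348
Terminal value at t=2: TV = D_3/(r−g) = 15.7054/(0.1339−0.0446) = 175.8723
P₀ = 13.1263/(1+0.1339)^1 + 15.0348/(1+0.1339)^2 + 175.8723/(1+0.1339)^2 = 160.0579

A$160.06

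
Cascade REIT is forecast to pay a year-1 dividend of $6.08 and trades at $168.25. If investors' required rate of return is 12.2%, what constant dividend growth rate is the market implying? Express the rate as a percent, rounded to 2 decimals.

8.59%

From P₀ = D₁/(r − g), the implied growth is g = r − D₁/P₀.
g = 0.122 − 6.08/168.25 = 0.122 − 0.03614 = 0.08586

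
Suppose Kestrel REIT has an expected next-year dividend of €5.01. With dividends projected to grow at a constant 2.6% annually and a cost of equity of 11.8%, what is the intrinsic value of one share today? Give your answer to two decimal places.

€54.46

Gordon growth model: P₀ = D₁/(r − g), with D₁ = 5.01 given directly.
P₀ = 5.0100 / (0.118 − 0.026) = 5.0100 / 0.092 = 54.4565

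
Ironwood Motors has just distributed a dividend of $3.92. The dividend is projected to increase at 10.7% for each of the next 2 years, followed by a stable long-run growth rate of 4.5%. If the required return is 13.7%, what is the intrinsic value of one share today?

Two-stage DDM. Project D₁…D_2 at 0.107, terminal growth 0.045, discount at r = 0.137.
D_1 = 4.3394
D_2 = 4.8038
Terminal value at t=2: TV = D_3/(r−g) = 5.0199/(0.137−0.045) = 54.5644
P₀ = 4.3394/(1+0.137)^1 + 4.8038/(1+0.137)^2 + 54.5644/(1+0.137)^2 = 49.7399

$49.74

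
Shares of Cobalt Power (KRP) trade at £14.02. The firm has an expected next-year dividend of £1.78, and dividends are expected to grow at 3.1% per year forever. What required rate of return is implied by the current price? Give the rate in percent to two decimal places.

15.80%

Rearranging the constant-growth DDM: r = D₁/P₀ + g.
r = 1.7800 / 14.02 + 0.031 = 0.12696 + 0.031 = 0.15796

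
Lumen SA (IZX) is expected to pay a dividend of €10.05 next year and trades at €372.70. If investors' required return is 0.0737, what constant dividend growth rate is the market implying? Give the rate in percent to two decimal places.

From P₀ = D₁/(r − g), the implied growth is g = r − D₁/P₀.
g = 0.0737 − 10.05/372.70 = 0.0737 − 0.02697 = 0.04673

4.67%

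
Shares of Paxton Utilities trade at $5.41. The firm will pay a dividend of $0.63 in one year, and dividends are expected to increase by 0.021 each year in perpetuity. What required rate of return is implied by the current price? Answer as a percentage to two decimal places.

13.75%

Rearranging the constant-growth DDM: r = D₁/P₀ + g.
r = 0.6300 / 5.41 + 0.021 = 0.11645 + 0.021 = 0.13745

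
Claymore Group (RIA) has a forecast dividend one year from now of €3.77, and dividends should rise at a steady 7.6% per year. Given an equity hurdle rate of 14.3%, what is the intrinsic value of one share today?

€56.27

Gordon growth model: P₀ = D₁/(r − g), with D₁ = 3.77 given directly.
P₀ = 3.7700 / (0.143 − 0.076) = 3.7700 / 0.067 = 56.2687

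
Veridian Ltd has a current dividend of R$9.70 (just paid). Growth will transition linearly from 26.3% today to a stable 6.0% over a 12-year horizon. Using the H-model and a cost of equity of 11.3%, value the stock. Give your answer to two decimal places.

R$416.92

H-model: P₀ = D₀[(1+g_L) + H(g_S−g_L)]/(r−g_L), with H = 12/2 = 6.
P₀ = 9.70 × [(1+0.06) + 6×(0.263−0.06)] / (0.113−0.06)
   = 9.70 × 2.2780 / 0.053 = 416.9170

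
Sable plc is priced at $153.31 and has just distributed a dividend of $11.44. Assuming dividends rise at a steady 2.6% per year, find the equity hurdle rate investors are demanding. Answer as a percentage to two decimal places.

10.26%

Rearranging the constant-growth DDM: r = D₁/P₀ + g.
D₁ = 11.44 × (1 + 0.026) = 11.7374.
r = 11.7374 / 153.31 + 0.026 = 0.07656 + 0.026 = 0.10256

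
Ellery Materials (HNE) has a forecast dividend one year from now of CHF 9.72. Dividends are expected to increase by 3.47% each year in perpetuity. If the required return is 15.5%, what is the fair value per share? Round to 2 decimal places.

Gordon growth model: P₀ = D₁/(r − g), with D₁ = 9.72 given directly.
P₀ = 9.7200 / (0.155 − 0.0347) = 9.7200 / 0.1203 = 80.7980

CHF 80.80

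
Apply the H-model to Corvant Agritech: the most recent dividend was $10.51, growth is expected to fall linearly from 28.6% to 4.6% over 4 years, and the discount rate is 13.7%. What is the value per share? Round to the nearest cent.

$176.24

H-model: P₀ = D₀[(1+g_L) + H(g_S−g_L)]/(r−g_L), with H = 4/2 = 2.
P₀ = 10.51 × [(1+0.046) + 2×(0.286−0.046)] / (0.137−0.046)
   = 10.51 × 1.5260 / 0.091 = 176.2446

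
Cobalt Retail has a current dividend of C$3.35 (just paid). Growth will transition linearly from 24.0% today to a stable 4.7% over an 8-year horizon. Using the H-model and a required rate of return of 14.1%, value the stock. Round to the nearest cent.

H-model: P₀ = D₀[(1+g_L) + H(g_S−g_L)]/(r−g_L), with H = 8/2 = 4.
P₀ = 3.35 × [(1+0.047) + 4×(0.24−0.047)] / (0.141−0.047)
   = 3.35 × 1.8190 / 0.094 = 64.8261

C$64.83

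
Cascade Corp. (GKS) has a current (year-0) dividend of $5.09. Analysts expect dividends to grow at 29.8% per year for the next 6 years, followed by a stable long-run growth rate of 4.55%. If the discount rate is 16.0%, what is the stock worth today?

Two-stage DDM. Project D₁…D_6 at 0.298, terminal growth 0.0455, discount at r = 0.16.
D_1 = 6.6068
D_2 = 8.5757
D_3 = 11.1312
D_4 = 14.4483
D_5 = 18.7539
D_6 = 24.3425
Terminal value at t=6: TV = D_7/(r−g) = 25.4501/(0.16−0.0455) = 222.2719
P₀ = 6.6068/(1+0.16)^1 + 8.5757/(1+0.16)^2 + 11.1312/(1+0.16)^3 + 14.4483/(1+0.16)^4 + 18.7539/(1+0.16)^5 + 24.3425/(1+0.16)^6 + 222.2719/(1+0.16)^6 = 137.3295

$137.33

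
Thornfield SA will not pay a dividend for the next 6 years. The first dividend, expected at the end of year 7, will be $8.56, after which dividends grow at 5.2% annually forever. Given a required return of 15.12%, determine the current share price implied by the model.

$37.07

Deferred-dividend DDM. At t=6 the remaining stream is a growing perpetuity with first payment D_7 = 8.56.
V_6 = D_7/(r−g) = 8.56/(0.1512−0.052) = 86.2903
P₀ = V_6/(1+r)^6 = 86.2903/(1+0.1512)^6 = 37.0730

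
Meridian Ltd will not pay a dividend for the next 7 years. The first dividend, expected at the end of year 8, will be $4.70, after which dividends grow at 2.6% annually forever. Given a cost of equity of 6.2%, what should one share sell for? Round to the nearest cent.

Deferred-dividend DDM. At t=7 the remaining stream is a growing perpetuity with first payment D_8 = 4.70.
V_7 = D_8/(r−g) = 4.70/(0.062−0.026) = 130.5556
P₀ = V_7/(1+r)^7 = 130.5556/(1+0.062)^7 = 85.6887

$85.69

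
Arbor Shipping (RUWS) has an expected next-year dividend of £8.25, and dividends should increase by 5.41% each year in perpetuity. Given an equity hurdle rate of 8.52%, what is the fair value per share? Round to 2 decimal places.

Gordon growth model: P₀ = D₁/(r − g), with D₁ = 8.25 given directly.
P₀ = 8.2500 / (0.0852 − 0.0541) = 8.2500 / 0.0311 = 265.2733

£265.27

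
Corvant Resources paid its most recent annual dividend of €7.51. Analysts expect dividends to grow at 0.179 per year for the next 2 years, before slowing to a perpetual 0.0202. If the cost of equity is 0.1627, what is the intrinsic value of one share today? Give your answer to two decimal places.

€70.62

Two-stage DDM. Project D₁…D_2 at 0.179, terminal growth 0.0202, discount at r = 0.1627.
D_1 = 8.8543
D_2 = 10.4392
Terminal value at t=2: TV = D_3/(r−g) = 10.6501/(0.1627−0.0202) = 74.7374
P₀ = 8.8543/(1+0.1627)^1 + 10.4392/(1+0.1627)^2 + 74.7374/(1+0.1627)^2 = 70.6217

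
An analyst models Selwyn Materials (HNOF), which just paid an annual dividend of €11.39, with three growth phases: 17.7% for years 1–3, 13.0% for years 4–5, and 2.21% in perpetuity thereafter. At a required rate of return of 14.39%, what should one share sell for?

Three-stage DDM. Project D₁…D_5; terminal Gordon value at t=5 with g = 0.0221; discount at r = 0.1439.
D_1 = 13.4060
D_2 = 15.7789
D_3 = 18.5718
D_4 = 20.9861
D_5 = 23.7143
TV_5 = 24.2384/(0.1439−0.0221) = 199.0014
P₀ = Σ Dₜ/(1+r)ᵗ + TV_5/(1+r)^5 = 162.1559

€162.16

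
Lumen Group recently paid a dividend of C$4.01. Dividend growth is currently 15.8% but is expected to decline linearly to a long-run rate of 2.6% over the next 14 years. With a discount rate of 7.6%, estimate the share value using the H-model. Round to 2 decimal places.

C$156.39

H-model: P₀ = D₀[(1+g_L) + H(g_S−g_L)]/(r−g_L), with H = 14/2 = 7.
P₀ = 4.01 × [(1+0.026) + 7×(0.158−0.026)] / (0.076−0.026)
   = 4.01 × 1.9500 / 0.05 = 156.3900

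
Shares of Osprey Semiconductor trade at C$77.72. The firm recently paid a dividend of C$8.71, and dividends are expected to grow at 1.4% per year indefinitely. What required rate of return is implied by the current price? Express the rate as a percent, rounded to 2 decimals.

Rearranging the constant-growth DDM: r = D₁/P₀ + g.
D₁ = 8.71 × (1 + 0.014) = 8.8319.
r = 8.8319 / 77.72 + 0.014 = 0.11364 + 0.014 = 0.12764

12.76%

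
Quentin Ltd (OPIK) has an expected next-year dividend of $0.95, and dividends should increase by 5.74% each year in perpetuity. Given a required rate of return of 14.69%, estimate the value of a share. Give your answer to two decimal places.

$10.61

Gordon growth model: P₀ = D₁/(r − g), with D₁ = 0.95 given directly.
P₀ = 0.9500 / (0.1469 − 0.0574) = 0.9500 / 0.0895 = 10.6145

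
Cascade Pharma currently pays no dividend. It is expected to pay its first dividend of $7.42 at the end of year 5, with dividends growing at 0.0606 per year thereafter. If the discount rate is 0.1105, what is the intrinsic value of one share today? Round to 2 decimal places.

$97.78

Deferred-dividend DDM. At t=4 the remaining stream is a growing perpetuity with first payment D_5 = 7.42.
V_4 = D_5/(r−g) = 7.42/(0.1105−0.0606) = 148.6974
P₀ = V_4/(1+r)^4 = 148.6974/(1+0.1105)^4 = 97.7753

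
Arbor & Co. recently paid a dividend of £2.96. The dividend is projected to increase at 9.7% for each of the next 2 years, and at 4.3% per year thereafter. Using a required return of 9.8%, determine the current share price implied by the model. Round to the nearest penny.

Two-stage DDM. Project D₁…D_2 at 0.097, terminal growth 0.043, discount at r = 0.098.
D_1 = 3.2471
D_2 = 3.5621
Terminal value at t=2: TV = D_3/(r−g) = 3.7153/(0.098−0.043) = 67.5502
P₀ = 3.2471/(1+0.098)^1 + 3.5621/(1+0.098)^2 + 67.5502/(1+0.098)^2 = 61.9421

£61.94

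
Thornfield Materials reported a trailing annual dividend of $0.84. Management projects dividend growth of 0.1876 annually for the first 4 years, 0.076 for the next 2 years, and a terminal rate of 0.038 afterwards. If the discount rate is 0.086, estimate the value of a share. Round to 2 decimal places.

$32.09

Three-stage DDM. Project D₁…D_6; terminal Gordon value at t=6 with g = 0.038; discount at r = 0.086.
D_1 = 0.9976
D_2 = 1.1847
D_3 = 1.4070
D_4 = 1.6709
D_5 = 1.7979
D_6 = 1.9346
TV_6 = 2.0081/(0.086−0.038) = 41.8351
P₀ = Σ Dₜ/(1+r)ᵗ + TV_6/(1+r)^6 = 32.0936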